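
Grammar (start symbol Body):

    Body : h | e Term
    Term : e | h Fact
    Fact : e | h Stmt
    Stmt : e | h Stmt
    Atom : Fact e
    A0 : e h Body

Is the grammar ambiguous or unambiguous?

Unambiguous

(Atom, A0 are unreachable from Body, so their rules don't affect L(Body).) Restricted to the reachable nonterminals, every rule has the form A → t or A → t B, and no two rules for the same A share a first terminal. The grammar encodes a DFA — one run per string.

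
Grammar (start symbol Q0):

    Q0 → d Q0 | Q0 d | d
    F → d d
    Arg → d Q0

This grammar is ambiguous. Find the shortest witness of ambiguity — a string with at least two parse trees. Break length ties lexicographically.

d d

length 1: no string has ≥2 trees
length 2: d d has 2 parse trees

Two derivations of d d:
  Q0 ⇒ d Q0 ⇒ d d
  Q0 ⇒ Q0 d ⇒ d d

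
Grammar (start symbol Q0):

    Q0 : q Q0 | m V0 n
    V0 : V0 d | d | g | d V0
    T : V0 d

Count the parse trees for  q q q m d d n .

Parse trees for q q q m d d n:
  [Q0 q [Q0 q [Q0 q [Q0 m [V0 [V0 d] d] n]]]]
  [Q0 q [Q0 q [Q0 q [Q0 m [V0 d [V0 d]] n]]]]

2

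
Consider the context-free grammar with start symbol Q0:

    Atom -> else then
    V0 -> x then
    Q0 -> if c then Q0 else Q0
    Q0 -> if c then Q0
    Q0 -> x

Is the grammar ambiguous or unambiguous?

Witness: if c then if c then x else x

Derivation 1: Q0 ⇒ if c then Q0 else Q0 ⇒ if c then if c then Q0 else Q0 ⇒ if c then if c then x else Q0 ⇒ if c then if c then x else x
Derivation 2: Q0 ⇒ if c then Q0 ⇒ if c then if c then Q0 else Q0 ⇒ if c then if c then x else Q0 ⇒ if c then if c then x else x

Two distinct leftmost derivations for the same string.

Ambiguous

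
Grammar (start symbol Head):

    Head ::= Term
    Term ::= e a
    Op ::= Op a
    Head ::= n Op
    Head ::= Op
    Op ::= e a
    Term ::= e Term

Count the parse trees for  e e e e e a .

1

Parse trees for e e e e e a:
  [Head [Term e [Term e [Term e [Term e [Term e a]]]]]]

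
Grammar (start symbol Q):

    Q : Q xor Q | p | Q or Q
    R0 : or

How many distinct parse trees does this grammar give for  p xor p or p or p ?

5

Parse trees for p xor p or p or p:
  [Q [Q p] xor [Q [Q p] or [Q [Q p] or [Q p]]]]
  [Q [Q p] xor [Q [Q [Q p] or [Q p]] or [Q p]]]
  [Q [Q [Q p] xor [Q p]] or [Q [Q p] or [Q p]]]
  [Q [Q [Q p] xor [Q [Q p] or [Q p]]] or [Q p]]
  [Q [Q [Q [Q p] xor [Q p]] or [Q p]] or [Q p]]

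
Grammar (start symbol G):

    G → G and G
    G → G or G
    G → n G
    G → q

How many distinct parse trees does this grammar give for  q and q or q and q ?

5

Parse trees for q and q or q and q:
  [G [G q] and [G [G [G q] or [G q]] and [G q]]]
  [G [G q] and [G [G q] or [G [G q] and [G q]]]]
  [G [G [G q] and [G [G q] or [G q]]] and [G q]]
  [G [G [G [G q] and [G q]] or [G q]] and [G q]]
  [G [G [G q] and [G q]] or [G [G q] and [G q]]]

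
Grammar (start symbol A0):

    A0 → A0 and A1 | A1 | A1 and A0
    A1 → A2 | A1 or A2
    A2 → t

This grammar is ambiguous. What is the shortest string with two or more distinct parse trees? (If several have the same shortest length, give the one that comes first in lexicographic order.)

t and t

length 1: no string has ≥2 trees
length 3: t and t has 2 parse trees

Two derivations of t and t:
  A0 ⇒ A0 and A1 ⇒ A1 and A1 ⇒ A2 and A1 ⇒ t and A1 ⇒ t and A2 ⇒ t and t
  A0 ⇒ A1 and A0 ⇒ A2 and A0 ⇒ t and A0 ⇒ t and A1 ⇒ t and A2 ⇒ t and t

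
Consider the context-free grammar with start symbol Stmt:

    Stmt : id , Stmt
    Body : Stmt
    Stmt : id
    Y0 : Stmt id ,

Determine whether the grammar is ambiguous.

Unambiguous

Only Stmt is reachable from Stmt; ignoring the rest: Right-recursive list with a separator: after each atom, whether the separator follows determines the rule. One parse per string.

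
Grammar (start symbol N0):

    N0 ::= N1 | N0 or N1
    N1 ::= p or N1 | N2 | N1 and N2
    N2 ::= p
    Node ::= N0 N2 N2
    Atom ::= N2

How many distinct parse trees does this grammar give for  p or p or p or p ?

Parse trees for p or p or p or p:
  [N0 [N1 p or [N1 p or [N1 p or [N1 [N2 p]]]]]]
  [N0 [N0 [N1 [N2 p]]] or [N1 p or [N1 p or [N1 [N2 p]]]]]
  [N0 [N0 [N1 p or [N1 [N2 p]]]] or [N1 p or [N1 [N2 p]]]]
  [N0 [N0 [N0 [N1 [N2 p]]] or [N1 [N2 p]]] or [N1 p or [N1 [N2 p]]]]
  [N0 [N0 [N1 p or [N1 p or [N1 [N2 p]]]]] or [N1 [N2 p]]]
  [N0 [N0 [N0 [N1 [N2 p]]] or [N1 p or [N1 [N2 p]]]] or [N1 [N2 p]]]
  [N0 [N0 [N0 [N1 p or [N1 [N2 p]]]] or [N1 [N2 p]]] or [N1 [N2 p]]]
  [N0 [N0 [N0 [N0 [N1 [N2 p]]] or [N1 [N2 p]]] or [N1 [N2 p]]] or [N1 [N2 p]]]

8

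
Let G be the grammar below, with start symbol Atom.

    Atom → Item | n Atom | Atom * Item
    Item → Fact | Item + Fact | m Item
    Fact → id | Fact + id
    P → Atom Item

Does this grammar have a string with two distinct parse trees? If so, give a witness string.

Witness: id + id

Derivation 1: Atom ⇒ Item ⇒ Fact ⇒ Fact + id ⇒ id + id
Derivation 2: Atom ⇒ Item ⇒ Item + Fact ⇒ Fact + Fact ⇒ id + Fact ⇒ id + id

Two distinct leftmost derivations for the same string.

Ambiguous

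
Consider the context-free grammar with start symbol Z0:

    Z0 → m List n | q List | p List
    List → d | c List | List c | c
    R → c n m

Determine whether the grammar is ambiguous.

Witness: p c c

Derivation 1: Z0 ⇒ p List ⇒ p c List ⇒ p c c
Derivation 2: Z0 ⇒ p List ⇒ p List c ⇒ p c c

Two distinct leftmost derivations for the same string.

Ambiguous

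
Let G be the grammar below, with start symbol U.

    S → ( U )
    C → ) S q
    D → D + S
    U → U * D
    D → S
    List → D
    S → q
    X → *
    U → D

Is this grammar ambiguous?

(C, List, X are unreachable from U, so their rules don't affect L(U).) This is a standard precedence ladder (U over D over S), with each level left-recursive on its own operator ('*' at U, '+' at D). That structure is LR(1), hence unambiguous.

Unambiguous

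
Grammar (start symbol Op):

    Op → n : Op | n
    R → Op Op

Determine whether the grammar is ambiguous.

Only Op is reachable from Op; ignoring the rest: The reachable grammar is A → atom sep A | atom. Each atom is followed by either the separator (recurse) or end-of-string (stop) — no choice point.

Unambiguous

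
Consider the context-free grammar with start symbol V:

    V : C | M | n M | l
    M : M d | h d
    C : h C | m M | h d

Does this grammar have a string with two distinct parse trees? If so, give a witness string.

Witness: h d

Derivation 1: V ⇒ C ⇒ h d
Derivation 2: V ⇒ M ⇒ h d

Two distinct leftmost derivations for the same string.

Ambiguous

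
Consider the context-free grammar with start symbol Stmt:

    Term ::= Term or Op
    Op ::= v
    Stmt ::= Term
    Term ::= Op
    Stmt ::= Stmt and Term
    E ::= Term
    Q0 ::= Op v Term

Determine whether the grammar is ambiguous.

Unambiguous

(Q0, E are unreachable from Stmt, so their rules don't affect L(Stmt).) This is a standard precedence ladder (Stmt over Term over Op), with each level left-recursive on its own operator ('and' at Stmt, 'or' at Term). That structure is LR(1), hence unambiguous.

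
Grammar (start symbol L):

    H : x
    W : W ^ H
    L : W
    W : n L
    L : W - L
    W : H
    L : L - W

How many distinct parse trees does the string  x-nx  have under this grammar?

2

Parse trees for x-nx:
  [L [W [H x]] - [L [W n [L [W [H x]]]]]]
  [L [L [W [H x]]] - [W n [L [W [H x]]]]]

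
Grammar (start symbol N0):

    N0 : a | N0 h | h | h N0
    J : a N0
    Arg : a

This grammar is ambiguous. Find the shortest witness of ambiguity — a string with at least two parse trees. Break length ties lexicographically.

length 1: no string has ≥2 trees
length 2: h h has 2 parse trees

Two derivations of h h:
  N0 ⇒ N0 h ⇒ h h
  N0 ⇒ h N0 ⇒ h h

h h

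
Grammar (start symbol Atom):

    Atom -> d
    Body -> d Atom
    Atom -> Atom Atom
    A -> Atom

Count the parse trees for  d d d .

Parse trees for d d d:
  [Atom [Atom d] [Atom [Atom d] [Atom d]]]
  [Atom [Atom [Atom d] [Atom d]] [Atom d]]

2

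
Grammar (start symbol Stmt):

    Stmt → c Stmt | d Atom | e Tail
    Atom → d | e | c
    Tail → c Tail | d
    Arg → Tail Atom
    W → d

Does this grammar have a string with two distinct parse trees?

Unambiguous

(Arg, W are unreachable from Stmt, so their rules don't affect L(Stmt).) The reachable rules are right-linear with at most one rule per (nonterminal, next-terminal) pair. Each input token forces the next rule, so parsing is deterministic.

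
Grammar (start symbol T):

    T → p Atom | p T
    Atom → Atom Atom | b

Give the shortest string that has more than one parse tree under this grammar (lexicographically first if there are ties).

p b b b

length 2: no string has ≥2 trees
length 3: no string has ≥2 trees
length 4: p b b b has 2 parse trees

Two derivations of p b b b:
  T ⇒ p Atom ⇒ p Atom Atom ⇒ p Atom Atom Atom ⇒ p b Atom Atom ⇒ p b b Atom ⇒ p b b b
  T ⇒ p Atom ⇒ p Atom Atom ⇒ p b Atom ⇒ p b Atom Atom ⇒ p b b Atom ⇒ p b b b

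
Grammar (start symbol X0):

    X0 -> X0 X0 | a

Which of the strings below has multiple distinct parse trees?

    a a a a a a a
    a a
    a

a a a a a a a: 132 trees
a a: 1 tree
a: 1 tree

a a a a a a a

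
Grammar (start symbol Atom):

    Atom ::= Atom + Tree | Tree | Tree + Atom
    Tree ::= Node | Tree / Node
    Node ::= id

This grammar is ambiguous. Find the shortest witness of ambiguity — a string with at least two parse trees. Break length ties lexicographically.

id + id

length 1: no string has ≥2 trees
length 3: id + id has 2 parse trees

Two derivations of id + id:
  Atom ⇒ Atom + Tree ⇒ Tree + Tree ⇒ Node + Tree ⇒ id + Tree ⇒ id + Node ⇒ id + id
  Atom ⇒ Tree + Atom ⇒ Node + Atom ⇒ id + Atom ⇒ id + Tree ⇒ id + Node ⇒ id + id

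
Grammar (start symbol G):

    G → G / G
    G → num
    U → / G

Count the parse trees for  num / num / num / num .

5

Parse trees for num / num / num / num:
  [G [G num] / [G [G num] / [G [G num] / [G num]]]]
  [G [G num] / [G [G [G num] / [G num]] / [G num]]]
  [G [G [G num] / [G num]] / [G [G num] / [G num]]]
  [G [G [G num] / [G [G num] / [G num]]] / [G num]]
  [G [G [G [G num] / [G num]] / [G num]] / [G num]]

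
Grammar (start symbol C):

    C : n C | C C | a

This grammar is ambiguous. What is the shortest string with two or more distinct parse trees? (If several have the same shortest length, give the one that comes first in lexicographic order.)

length 1: no string has ≥2 trees
length 2: no string has ≥2 trees
length 3: a a a has 2 parse trees

Two derivations of a a a:
  C ⇒ C C ⇒ C C C ⇒ a C C ⇒ a a C ⇒ a a a
  C ⇒ C C ⇒ a C ⇒ a C C ⇒ a a C ⇒ a a a

a a a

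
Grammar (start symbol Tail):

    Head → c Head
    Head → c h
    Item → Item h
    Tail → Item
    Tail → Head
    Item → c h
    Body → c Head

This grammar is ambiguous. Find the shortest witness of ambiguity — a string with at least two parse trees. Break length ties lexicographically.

length 2: c h has 2 parse trees

Two derivations of c h:
  Tail ⇒ Item ⇒ c h
  Tail ⇒ Head ⇒ c h

c h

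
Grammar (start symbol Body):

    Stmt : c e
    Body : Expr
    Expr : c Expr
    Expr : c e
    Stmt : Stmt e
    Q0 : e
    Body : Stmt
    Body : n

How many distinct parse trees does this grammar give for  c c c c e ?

1

Parse trees for c c c c e:
  [Body [Expr c [Expr c [Expr c [Expr c e]]]]]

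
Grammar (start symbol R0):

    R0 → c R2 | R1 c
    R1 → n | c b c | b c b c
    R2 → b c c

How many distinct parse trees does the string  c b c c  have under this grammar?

Parse trees for c b c c:
  [R0 c [R2 b c c]]
  [R0 [R1 c b c] c]

2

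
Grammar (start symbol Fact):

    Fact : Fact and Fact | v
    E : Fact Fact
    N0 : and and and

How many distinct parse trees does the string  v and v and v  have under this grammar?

2

Parse trees for v and v and v:
  [Fact [Fact v] and [Fact [Fact v] and [Fact v]]]
  [Fact [Fact [Fact v] and [Fact v]] and [Fact v]]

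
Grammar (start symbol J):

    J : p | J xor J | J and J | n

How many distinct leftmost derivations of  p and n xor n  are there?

Parse trees for p and n xor n:
  [J [J [J p] and [J n]] xor [J n]]
  [J [J p] and [J [J n] xor [J n]]]

2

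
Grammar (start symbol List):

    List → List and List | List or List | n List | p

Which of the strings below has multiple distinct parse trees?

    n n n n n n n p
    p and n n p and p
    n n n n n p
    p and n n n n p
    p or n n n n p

n n n n n n n p: 1 tree
p and n n p and p: 4 trees
n n n n n p: 1 tree
p and n n n n p: 1 tree
p or n n n n p: 1 tree

p and n n p and p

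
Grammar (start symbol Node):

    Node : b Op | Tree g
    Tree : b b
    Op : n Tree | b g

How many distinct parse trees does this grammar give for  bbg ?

Parse trees for bbg:
  [Node b [Op b g]]
  [Node [Tree b b] g]

2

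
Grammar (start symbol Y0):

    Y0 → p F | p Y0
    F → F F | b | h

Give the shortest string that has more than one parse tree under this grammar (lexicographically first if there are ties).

p b b b

length 2: no string has ≥2 trees
length 3: no string has ≥2 trees
length 4: p b b b has 2 parse trees

Two derivations of p b b b:
  Y0 ⇒ p F ⇒ p F F ⇒ p F F F ⇒ p b F F ⇒ p b b F ⇒ p b b b
  Y0 ⇒ p F ⇒ p F F ⇒ p b F ⇒ p b F F ⇒ p b b F ⇒ p b b b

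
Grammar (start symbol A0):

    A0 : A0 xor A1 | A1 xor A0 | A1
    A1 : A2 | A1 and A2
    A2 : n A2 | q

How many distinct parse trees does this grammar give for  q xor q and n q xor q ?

Parse trees for q xor q and n q xor q:
  [A0 [A0 [A0 [A1 [A2 q]]] xor [A1 [A1 [A2 q]] and [A2 n [A2 q]]]] xor [A1 [A2 q]]]
  [A0 [A0 [A1 [A2 q]] xor [A0 [A1 [A1 [A2 q]] and [A2 n [A2 q]]]]] xor [A1 [A2 q]]]
  [A0 [A1 [A2 q]] xor [A0 [A0 [A1 [A1 [A2 q]] and [A2 n [A2 q]]]] xor [A1 [A2 q]]]]
  [A0 [A1 [A2 q]] xor [A0 [A1 [A1 [A2 q]] and [A2 n [A2 q]]] xor [A0 [A1 [A2 q]]]]]

4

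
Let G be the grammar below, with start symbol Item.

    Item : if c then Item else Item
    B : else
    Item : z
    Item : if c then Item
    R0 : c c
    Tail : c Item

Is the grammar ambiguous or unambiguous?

Ambiguous

Witness: if c then if c then z else z

Derivation 1: Item ⇒ if c then Item else Item ⇒ if c then if c then Item else Item ⇒ if c then if c then z else Item ⇒ if c then if c then z else z
Derivation 2: Item ⇒ if c then Item ⇒ if c then if c then Item else Item ⇒ if c then if c then z else Item ⇒ if c then if c then z else z

Two distinct leftmost derivations for the same string.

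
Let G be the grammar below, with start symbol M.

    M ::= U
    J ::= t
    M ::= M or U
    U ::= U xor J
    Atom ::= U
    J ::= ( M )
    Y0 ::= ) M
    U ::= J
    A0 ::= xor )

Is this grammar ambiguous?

Only M, U, J are reachable from M; ignoring the rest: The grammar is stratified — M handles 'or' (left-recursive), U handles 'xor', J atoms. Each operator has a fixed associativity and precedence level, so every string has one parse.

Unambiguous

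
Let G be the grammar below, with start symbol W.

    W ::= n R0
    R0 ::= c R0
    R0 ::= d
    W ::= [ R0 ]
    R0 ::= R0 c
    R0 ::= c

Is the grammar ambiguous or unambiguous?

Ambiguous

Witness: n c c

Derivation 1: W ⇒ n R0 ⇒ n c R0 ⇒ n c c
Derivation 2: W ⇒ n R0 ⇒ n R0 c ⇒ n c c

Two distinct leftmost derivations for the same string.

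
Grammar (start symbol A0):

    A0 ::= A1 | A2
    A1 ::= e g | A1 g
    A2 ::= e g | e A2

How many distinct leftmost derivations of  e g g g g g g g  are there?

1

Parse trees for e g g g g g g g:
  [A0 [A1 [A1 [A1 [A1 [A1 [A1 [A1 e g] g] g] g] g] g] g]]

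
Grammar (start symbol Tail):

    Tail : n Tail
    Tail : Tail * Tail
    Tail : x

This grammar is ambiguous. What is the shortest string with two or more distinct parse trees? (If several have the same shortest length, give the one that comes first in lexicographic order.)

length 1: no string has ≥2 trees
length 2: no string has ≥2 trees
length 3: no string has ≥2 trees
length 4: n x * x has 2 parse trees

Two derivations of n x * x:
  Tail ⇒ n Tail ⇒ n Tail * Tail ⇒ n x * Tail ⇒ n x * x
  Tail ⇒ Tail * Tail ⇒ n Tail * Tail ⇒ n x * Tail ⇒ n x * x

n x * x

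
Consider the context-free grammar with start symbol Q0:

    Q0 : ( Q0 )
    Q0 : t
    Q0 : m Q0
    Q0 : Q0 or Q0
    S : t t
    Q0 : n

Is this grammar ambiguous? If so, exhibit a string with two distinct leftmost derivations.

Ambiguous

Witness: m n or n

Derivation 1: Q0 ⇒ m Q0 ⇒ m Q0 or Q0 ⇒ m n or Q0 ⇒ m n or n
Derivation 2: Q0 ⇒ Q0 or Q0 ⇒ m Q0 or Q0 ⇒ m n or Q0 ⇒ m n or n

Two distinct leftmost derivations for the same string.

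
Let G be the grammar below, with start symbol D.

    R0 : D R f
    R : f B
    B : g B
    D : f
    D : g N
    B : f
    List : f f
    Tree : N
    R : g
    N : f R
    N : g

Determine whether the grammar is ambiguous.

Only D, N, R, B are reachable from D; ignoring the rest: Each reachable nonterminal has at most one production per leading terminal, and all productions are right-linear; the derivation is determined token-by-token.

Unambiguous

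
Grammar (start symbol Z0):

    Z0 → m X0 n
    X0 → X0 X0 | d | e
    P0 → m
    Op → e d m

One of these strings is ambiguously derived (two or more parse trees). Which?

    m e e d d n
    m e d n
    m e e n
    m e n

m e e d d n

m e e d d n: 5 trees
m e d n: 1 tree
m e e n: 1 tree
m e n: 1 tree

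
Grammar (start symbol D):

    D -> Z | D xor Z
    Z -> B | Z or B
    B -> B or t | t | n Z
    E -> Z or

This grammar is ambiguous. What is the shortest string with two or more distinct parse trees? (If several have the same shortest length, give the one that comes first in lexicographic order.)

t or t

length 1: no string has ≥2 trees
length 2: no string has ≥2 trees
length 3: t or t has 2 parse trees

Two derivations of t or t:
  D ⇒ Z ⇒ B ⇒ B or t ⇒ t or t
  D ⇒ Z ⇒ Z or B ⇒ B or B ⇒ t or B ⇒ t or t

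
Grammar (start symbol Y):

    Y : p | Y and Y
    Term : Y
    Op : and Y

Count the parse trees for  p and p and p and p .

Parse trees for p and p and p and p:
  [Y [Y p] and [Y [Y p] and [Y [Y p] and [Y p]]]]
  [Y [Y p] and [Y [Y [Y p] and [Y p]] and [Y p]]]
  [Y [Y [Y p] and [Y p]] and [Y [Y p] and [Y p]]]
  [Y [Y [Y p] and [Y [Y p] and [Y p]]] and [Y p]]
  [Y [Y [Y [Y p] and [Y p]] and [Y p]] and [Y p]]

5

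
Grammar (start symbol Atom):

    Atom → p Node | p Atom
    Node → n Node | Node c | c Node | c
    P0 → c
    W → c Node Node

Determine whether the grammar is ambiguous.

Ambiguous

Witness: p c c

Derivation 1: Atom ⇒ p Node ⇒ p Node c ⇒ p c c
Derivation 2: Atom ⇒ p Node ⇒ p c Node ⇒ p c c

Two distinct leftmost derivations for the same string.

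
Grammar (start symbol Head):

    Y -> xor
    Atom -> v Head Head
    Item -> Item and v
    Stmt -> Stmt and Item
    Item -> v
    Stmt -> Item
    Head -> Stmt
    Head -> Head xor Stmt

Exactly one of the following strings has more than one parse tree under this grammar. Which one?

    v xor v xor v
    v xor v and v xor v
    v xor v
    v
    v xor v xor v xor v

v xor v xor v: 1 tree
v xor v and v xor v: 2 trees
v xor v: 1 tree
v: 1 tree
v xor v xor v xor v: 1 tree

v xor v and v xor v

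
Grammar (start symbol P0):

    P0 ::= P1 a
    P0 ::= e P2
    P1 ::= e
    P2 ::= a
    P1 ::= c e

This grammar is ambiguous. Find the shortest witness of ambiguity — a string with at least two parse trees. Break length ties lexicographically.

length 2: e a has 2 parse trees

Two derivations of e a:
  P0 ⇒ P1 a ⇒ e a
  P0 ⇒ e P2 ⇒ e a

e a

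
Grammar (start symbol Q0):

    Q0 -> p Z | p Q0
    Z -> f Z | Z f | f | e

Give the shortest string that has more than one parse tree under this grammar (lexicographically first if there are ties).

p f f

length 2: no string has ≥2 trees
length 3: p f f has 2 parse trees

Two derivations of p f f:
  Q0 ⇒ p Z ⇒ p f Z ⇒ p f f
  Q0 ⇒ p Z ⇒ p Z f ⇒ p f f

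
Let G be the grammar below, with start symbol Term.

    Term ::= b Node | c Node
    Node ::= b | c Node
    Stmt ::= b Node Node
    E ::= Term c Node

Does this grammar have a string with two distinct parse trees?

Unambiguous

(Stmt, E are unreachable from Term, so their rules don't affect L(Term).) Each reachable nonterminal has at most one production per leading terminal, and all productions are right-linear; the derivation is determined token-by-token.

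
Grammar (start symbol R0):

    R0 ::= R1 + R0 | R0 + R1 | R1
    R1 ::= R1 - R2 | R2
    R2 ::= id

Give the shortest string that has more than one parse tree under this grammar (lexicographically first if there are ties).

length 1: no string has ≥2 trees
length 3: id + id has 2 parse trees

Two derivations of id + id:
  R0 ⇒ R1 + R0 ⇒ R2 + R0 ⇒ id + R0 ⇒ id + R1 ⇒ id + R2 ⇒ id + id
  R0 ⇒ R0 + R1 ⇒ R1 + R1 ⇒ R2 + R1 ⇒ id + R1 ⇒ id + R2 ⇒ id + id

id + id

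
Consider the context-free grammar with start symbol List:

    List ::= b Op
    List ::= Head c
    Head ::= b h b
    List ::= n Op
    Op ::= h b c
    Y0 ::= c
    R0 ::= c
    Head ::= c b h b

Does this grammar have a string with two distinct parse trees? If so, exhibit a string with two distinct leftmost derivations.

Ambiguous

Witness: b h b c

Derivation 1: List ⇒ b Op ⇒ b h b c
Derivation 2: List ⇒ Head c ⇒ b h b c

Two distinct leftmost derivations for the same string.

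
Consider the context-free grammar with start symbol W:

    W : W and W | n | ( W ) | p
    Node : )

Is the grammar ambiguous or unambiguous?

Ambiguous

Witness: n and n and n

Derivation 1: W ⇒ W and W ⇒ W and W and W ⇒ n and W and W ⇒ n and n and W ⇒ n and n and n
Derivation 2: W ⇒ W and W ⇒ n and W ⇒ n and W and W ⇒ n and n and W ⇒ n and n and n

Two distinct leftmost derivations for the same string.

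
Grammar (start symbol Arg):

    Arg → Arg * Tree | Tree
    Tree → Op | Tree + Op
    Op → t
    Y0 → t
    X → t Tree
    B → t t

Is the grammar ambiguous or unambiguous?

(Y0, X, B are unreachable from Arg, so their rules don't affect L(Arg).) Arg → Arg * Tree | Tree  ;  Tree → Tree + Op | Op  — a left-associative chain with Op at the bottom. Each string factors uniquely by precedence.

Unambiguous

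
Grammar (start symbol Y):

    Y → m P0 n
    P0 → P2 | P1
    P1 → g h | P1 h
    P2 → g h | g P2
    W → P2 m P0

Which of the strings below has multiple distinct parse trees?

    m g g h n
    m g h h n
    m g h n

m g g h n: 1 tree
m g h h n: 1 tree
m g h n: 2 trees

m g h n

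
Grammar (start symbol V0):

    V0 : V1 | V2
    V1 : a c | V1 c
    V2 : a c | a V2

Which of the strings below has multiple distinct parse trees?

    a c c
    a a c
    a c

a c c: 1 tree
a a c: 1 tree
a c: 2 trees

a c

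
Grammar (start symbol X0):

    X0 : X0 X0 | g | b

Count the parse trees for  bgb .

Parse trees for bgb:
  [X0 [X0 b] [X0 [X0 g] [X0 b]]]
  [X0 [X0 [X0 b] [X0 g]] [X0 b]]

2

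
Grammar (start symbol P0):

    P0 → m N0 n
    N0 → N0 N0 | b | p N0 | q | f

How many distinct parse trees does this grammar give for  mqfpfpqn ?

7

Parse trees for mqfpfpqn:
  [P0 m [N0 [N0 q] [N0 [N0 f] [N0 [N0 p [N0 f]] [N0 p [N0 q]]]]] n]
  [P0 m [N0 [N0 q] [N0 [N0 f] [N0 p [N0 [N0 f] [N0 p [N0 q]]]]]] n]
  [P0 m [N0 [N0 q] [N0 [N0 [N0 f] [N0 p [N0 f]]] [N0 p [N0 q]]]] n]
  [P0 m [N0 [N0 [N0 q] [N0 f]] [N0 [N0 p [N0 f]] [N0 p [N0 q]]]] n]
  [P0 m [N0 [N0 [N0 q] [N0 f]] [N0 p [N0 [N0 f] [N0 p [N0 q]]]]] n]
  [P0 m [N0 [N0 [N0 q] [N0 [N0 f] [N0 p [N0 f]]]] [N0 p [N0 q]]] n]
  [P0 m [N0 [N0 [N0 [N0 q] [N0 f]] [N0 p [N0 f]]] [N0 p [N0 q]]] n]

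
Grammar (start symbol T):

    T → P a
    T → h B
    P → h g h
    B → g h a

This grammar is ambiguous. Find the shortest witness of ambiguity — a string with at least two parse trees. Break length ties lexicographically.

length 4: h g h a has 2 parse trees

Two derivations of h g h a:
  T ⇒ P a ⇒ h g h a
  T ⇒ h B ⇒ h g h a

h g h a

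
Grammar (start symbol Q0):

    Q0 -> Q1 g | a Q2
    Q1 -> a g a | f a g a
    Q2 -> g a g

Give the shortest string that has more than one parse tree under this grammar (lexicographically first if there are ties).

length 4: a g a g has 2 parse trees

Two derivations of a g a g:
  Q0 ⇒ Q1 g ⇒ a g a g
  Q0 ⇒ a Q2 ⇒ a g a g

a g a g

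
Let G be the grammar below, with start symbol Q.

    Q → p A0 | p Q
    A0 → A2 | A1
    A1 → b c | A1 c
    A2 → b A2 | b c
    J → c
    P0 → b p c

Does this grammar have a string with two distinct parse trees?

Witness: p b c

Derivation 1: Q ⇒ p A0 ⇒ p A2 ⇒ p b c
Derivation 2: Q ⇒ p A0 ⇒ p A1 ⇒ p b c

Two distinct leftmost derivations for the same string.

Ambiguous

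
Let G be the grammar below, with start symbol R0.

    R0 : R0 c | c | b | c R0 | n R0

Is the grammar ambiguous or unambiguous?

Witness: c c

Derivation 1: R0 ⇒ R0 c ⇒ c c
Derivation 2: R0 ⇒ c R0 ⇒ c c

Two distinct leftmost derivations for the same string.

Ambiguous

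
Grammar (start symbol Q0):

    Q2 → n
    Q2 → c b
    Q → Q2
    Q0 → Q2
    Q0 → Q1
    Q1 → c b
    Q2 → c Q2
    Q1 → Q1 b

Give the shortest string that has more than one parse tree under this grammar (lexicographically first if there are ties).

c b

length 1: no string has ≥2 trees
length 2: c b has 2 parse trees

Two derivations of c b:
  Q0 ⇒ Q2 ⇒ c b
  Q0 ⇒ Q1 ⇒ c b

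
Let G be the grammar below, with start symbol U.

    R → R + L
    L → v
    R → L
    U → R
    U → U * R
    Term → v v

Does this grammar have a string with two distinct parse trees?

Unambiguous

Only U, R, L are reachable from U; ignoring the rest: U → U * R | R  ;  R → R + L | L  — a left-associative chain with L at the bottom. Each string factors uniquely by precedence.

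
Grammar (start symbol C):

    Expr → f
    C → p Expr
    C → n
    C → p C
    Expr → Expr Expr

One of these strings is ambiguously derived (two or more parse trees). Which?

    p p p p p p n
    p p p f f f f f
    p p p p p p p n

p p p p p p n: 1 tree
p p p f f f f f: 14 trees
p p p p p p p n: 1 tree

p p p f f f f f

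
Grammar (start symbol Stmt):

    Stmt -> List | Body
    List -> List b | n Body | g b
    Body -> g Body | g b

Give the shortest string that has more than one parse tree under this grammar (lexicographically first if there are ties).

g b

length 2: g b has 2 parse trees

Two derivations of g b:
  Stmt ⇒ List ⇒ g b
  Stmt ⇒ Body ⇒ g b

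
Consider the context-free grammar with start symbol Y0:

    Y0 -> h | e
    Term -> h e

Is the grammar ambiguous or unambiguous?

(Term is unreachable from Y0, so its rules don't affect L(Y0).) The reachable rules are right-linear with at most one rule per (nonterminal, next-terminal) pair. Each input token forces the next rule, so parsing is deterministic.

Unambiguous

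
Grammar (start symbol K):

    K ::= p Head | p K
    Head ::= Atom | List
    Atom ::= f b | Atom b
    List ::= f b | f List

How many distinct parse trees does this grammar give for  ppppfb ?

Parse trees for ppppfb:
  [K p [K p [K p [K p [Head [Atom f b]]]]]]
  [K p [K p [K p [K p [Head [List f b]]]]]]

2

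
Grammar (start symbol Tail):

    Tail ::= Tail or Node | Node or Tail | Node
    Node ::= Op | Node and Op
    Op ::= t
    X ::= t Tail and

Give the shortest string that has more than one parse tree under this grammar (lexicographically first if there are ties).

t or t

length 1: no string has ≥2 trees
length 3: t or t has 2 parse trees

Two derivations of t or t:
  Tail ⇒ Tail or Node ⇒ Node or Node ⇒ Op or Node ⇒ t or Node ⇒ t or Op ⇒ t or t
  Tail ⇒ Node or Tail ⇒ Op or Tail ⇒ t or Tail ⇒ t or Node ⇒ t or Op ⇒ t or t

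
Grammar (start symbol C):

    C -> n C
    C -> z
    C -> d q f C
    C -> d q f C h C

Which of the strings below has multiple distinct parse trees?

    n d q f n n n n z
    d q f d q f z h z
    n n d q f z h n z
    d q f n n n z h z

d q f d q f z h z

n d q f n n n n z: 1 tree
d q f d q f z h z: 2 trees
n n d q f z h n z: 1 tree
d q f n n n z h z: 1 tree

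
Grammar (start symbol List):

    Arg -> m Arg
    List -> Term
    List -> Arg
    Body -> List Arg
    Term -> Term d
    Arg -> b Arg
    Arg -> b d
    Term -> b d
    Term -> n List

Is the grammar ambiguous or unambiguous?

Ambiguous

Witness: b d

Derivation 1: List ⇒ Term ⇒ b d
Derivation 2: List ⇒ Arg ⇒ b d

Two distinct leftmost derivations for the same string.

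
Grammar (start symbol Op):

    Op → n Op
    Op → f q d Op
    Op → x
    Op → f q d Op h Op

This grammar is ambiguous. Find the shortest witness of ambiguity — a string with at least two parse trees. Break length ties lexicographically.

f q d f q d x h x

length 1: no string has ≥2 trees
length 2: no string has ≥2 trees
length 3: no string has ≥2 trees
length 4: no string has ≥2 trees
length 5: no string has ≥2 trees
length 6: no string has ≥2 trees
length 7: no string has ≥2 trees
length 8: no string has ≥2 trees
length 9: f q d f q d x h x has 2 parse trees

Two derivations of f q d f q d x h x:
  Op ⇒ f q d Op ⇒ f q d f q d Op h Op ⇒ f q d f q d x h Op ⇒ f q d f q d x h x
  Op ⇒ f q d Op h Op ⇒ f q d f q d Op h Op ⇒ f q d f q d x h Op ⇒ f q d f q d x h x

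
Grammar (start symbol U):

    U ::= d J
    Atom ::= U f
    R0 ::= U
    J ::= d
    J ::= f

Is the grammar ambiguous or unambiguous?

Unambiguous

Only U, J are reachable from U; ignoring the rest: The reachable rules are right-linear with at most one rule per (nonterminal, next-terminal) pair. Each input token forces the next rule, so parsing is deterministic.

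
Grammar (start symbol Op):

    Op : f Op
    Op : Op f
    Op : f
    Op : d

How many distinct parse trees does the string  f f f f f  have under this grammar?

16

Parse trees for f f f f f (showing first 6 of 16):
  [Op f [Op f [Op f [Op f [Op f]]]]]
  [Op f [Op f [Op f [Op [Op f] f]]]]
  [Op f [Op f [Op [Op f [Op f]] f]]]
  [Op f [Op f [Op [Op [Op f] f] f]]]
  [Op f [Op [Op f [Op f [Op f]]] f]]
  [Op f [Op [Op f [Op [Op f] f]] f]]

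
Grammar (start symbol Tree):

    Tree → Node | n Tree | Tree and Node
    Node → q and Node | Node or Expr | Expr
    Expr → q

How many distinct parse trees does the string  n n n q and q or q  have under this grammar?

6

Parse trees for n n n q and q or q:
  [Tree n [Tree n [Tree n [Tree [Node q and [Node [Node [Expr q]] or [Expr q]]]]]]]
  [Tree n [Tree n [Tree n [Tree [Node [Node q and [Node [Expr q]]] or [Expr q]]]]]]
  [Tree n [Tree n [Tree n [Tree [Tree [Node [Expr q]]] and [Node [Node [Expr q]] or [Expr q]]]]]]
  [Tree n [Tree n [Tree [Tree n [Tree [Node [Expr q]]]] and [Node [Node [Expr q]] or [Expr q]]]]]
  [Tree n [Tree [Tree n [Tree n [Tree [Node [Expr q]]]]] and [Node [Node [Expr q]] or [Expr q]]]]
  [Tree [Tree n [Tree n [Tree n [Tree [Node [Expr q]]]]]] and [Node [Node [Expr q]] or [Expr q]]]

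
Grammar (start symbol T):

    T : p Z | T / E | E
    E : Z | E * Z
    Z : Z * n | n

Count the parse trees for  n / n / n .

1

Parse trees for n / n / n:
  [T [T [T [E [Z n]]] / [E [Z n]]] / [E [Z n]]]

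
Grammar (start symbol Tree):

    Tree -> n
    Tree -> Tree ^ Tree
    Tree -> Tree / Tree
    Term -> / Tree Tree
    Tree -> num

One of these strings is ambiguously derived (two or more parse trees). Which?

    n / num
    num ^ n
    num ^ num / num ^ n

n / num: 1 tree
num ^ n: 1 tree
num ^ num / num ^ n: 5 trees

num ^ num / num ^ n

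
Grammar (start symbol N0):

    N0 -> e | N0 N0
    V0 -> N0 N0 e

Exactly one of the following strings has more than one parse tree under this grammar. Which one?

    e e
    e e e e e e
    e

e e: 1 tree
e e e e e e: 42 trees
e: 1 tree

e e e e e e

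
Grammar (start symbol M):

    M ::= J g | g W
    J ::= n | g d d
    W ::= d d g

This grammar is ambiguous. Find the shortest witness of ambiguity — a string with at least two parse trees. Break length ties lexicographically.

length 2: no string has ≥2 trees
length 4: g d d g has 2 parse trees

Two derivations of g d d g:
  M ⇒ J g ⇒ g d d g
  M ⇒ g W ⇒ g d d g

g d d g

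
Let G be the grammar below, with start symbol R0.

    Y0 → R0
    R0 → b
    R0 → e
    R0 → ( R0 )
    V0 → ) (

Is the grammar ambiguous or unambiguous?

Unambiguous

(Y0, V0 are unreachable from R0, so their rules don't affect L(R0).) L(R0) is { openⁿ atom closeⁿ : n ≥ 0 }. The bracket depth fixes n, and the derivation is forced at every step.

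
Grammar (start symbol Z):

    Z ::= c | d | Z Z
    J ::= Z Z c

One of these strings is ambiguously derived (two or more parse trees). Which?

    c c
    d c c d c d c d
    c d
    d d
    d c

d c c d c d c d

c c: 1 tree
d c c d c d c d: 429 trees
c d: 1 tree
d d: 1 tree
d c: 1 tree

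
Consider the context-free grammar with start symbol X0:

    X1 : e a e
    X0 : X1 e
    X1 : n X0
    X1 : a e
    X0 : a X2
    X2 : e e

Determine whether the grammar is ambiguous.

Ambiguous

Witness: a e e

Derivation 1: X0 ⇒ X1 e ⇒ a e e
Derivation 2: X0 ⇒ a X2 ⇒ a e e

Two distinct leftmost derivations for the same string.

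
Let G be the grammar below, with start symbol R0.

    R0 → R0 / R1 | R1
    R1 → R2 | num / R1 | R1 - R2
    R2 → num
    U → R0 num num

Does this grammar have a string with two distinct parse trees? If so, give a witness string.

Ambiguous

Witness: num / num

Derivation 1: R0 ⇒ R0 / R1 ⇒ R1 / R1 ⇒ R2 / R1 ⇒ num / R1 ⇒ num / R2 ⇒ num / num
Derivation 2: R0 ⇒ R1 ⇒ num / R1 ⇒ num / R2 ⇒ num / num

Two distinct leftmost derivations for the same string.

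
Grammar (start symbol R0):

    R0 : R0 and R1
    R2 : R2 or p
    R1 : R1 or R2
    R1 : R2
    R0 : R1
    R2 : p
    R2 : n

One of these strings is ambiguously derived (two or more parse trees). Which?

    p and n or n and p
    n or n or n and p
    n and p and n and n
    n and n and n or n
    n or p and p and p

n or p and p and p

p and n or n and p: 1 tree
n or n or n and p: 1 tree
n and p and n and n: 1 tree
n and n and n or n: 1 tree
n or p and p and p: 2 trees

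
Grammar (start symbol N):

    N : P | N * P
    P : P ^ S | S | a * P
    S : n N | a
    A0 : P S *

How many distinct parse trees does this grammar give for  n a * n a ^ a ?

Parse trees for n a * n a ^ a (showing first 6 of 9):
  [N [P [P [S n [N [P a * [P [S n [N [P [S a]]]]]]]]] ^ [S a]]]
  [N [P [P [S n [N [N [P [S a]]] * [P [S n [N [P [S a]]]]]]]] ^ [S a]]]
  [N [P [S n [N [P [P a * [P [S n [N [P [S a]]]]]] ^ [S a]]]]]]
  [N [P [S n [N [P a * [P [P [S n [N [P [S a]]]]] ^ [S a]]]]]]]
  [N [P [S n [N [P a * [P [S n [N [P [P [S a]] ^ [S a]]]]]]]]]]
  [N [P [S n [N [N [P [S a]]] * [P [P [S n [N [P [S a]]]]] ^ [S a]]]]]]

9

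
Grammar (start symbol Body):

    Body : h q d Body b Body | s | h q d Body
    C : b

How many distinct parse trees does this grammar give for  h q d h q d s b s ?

2

Parse trees for h q d h q d s b s:
  [Body h q d [Body h q d [Body s]] b [Body s]]
  [Body h q d [Body h q d [Body s] b [Body s]]]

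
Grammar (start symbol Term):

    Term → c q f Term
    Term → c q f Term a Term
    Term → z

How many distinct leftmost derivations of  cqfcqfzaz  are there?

Parse trees for cqfcqfzaz:
  [Term c q f [Term c q f [Term z] a [Term z]]]
  [Term c q f [Term c q f [Term z]] a [Term z]]

2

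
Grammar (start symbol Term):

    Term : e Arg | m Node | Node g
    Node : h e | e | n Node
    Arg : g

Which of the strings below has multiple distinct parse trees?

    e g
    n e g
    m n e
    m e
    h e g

e g

e g: 2 trees
n e g: 1 tree
m n e: 1 tree
m e: 1 tree
h e g: 1 tree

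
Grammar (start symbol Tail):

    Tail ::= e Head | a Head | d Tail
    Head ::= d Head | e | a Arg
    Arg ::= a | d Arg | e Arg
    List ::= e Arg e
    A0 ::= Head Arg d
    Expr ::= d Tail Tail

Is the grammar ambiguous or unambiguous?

Unambiguous

(List, A0, Expr are unreachable from Tail, so their rules don't affect L(Tail).) Each reachable nonterminal has at most one production per leading terminal, and all productions are right-linear; the derivation is determined token-by-token.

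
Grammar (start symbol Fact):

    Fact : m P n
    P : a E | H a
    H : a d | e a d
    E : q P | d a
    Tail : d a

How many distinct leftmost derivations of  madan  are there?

Parse trees for madan:
  [Fact m [P a [E d a]] n]
  [Fact m [P [H a d] a] n]

2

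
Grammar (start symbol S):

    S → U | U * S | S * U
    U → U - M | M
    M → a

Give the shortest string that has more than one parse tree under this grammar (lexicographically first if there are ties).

a * a

length 1: no string has ≥2 trees
length 3: a * a has 2 parse trees

Two derivations of a * a:
  S ⇒ U * S ⇒ M * S ⇒ a * S ⇒ a * U ⇒ a * M ⇒ a * a
  S ⇒ S * U ⇒ U * U ⇒ M * U ⇒ a * U ⇒ a * M ⇒ a * a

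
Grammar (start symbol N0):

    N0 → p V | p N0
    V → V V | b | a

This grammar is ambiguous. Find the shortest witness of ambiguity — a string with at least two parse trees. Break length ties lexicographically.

length 2: no string has ≥2 trees
length 3: no string has ≥2 trees
length 4: p a a a has 2 parse trees

Two derivations of p a a a:
  N0 ⇒ p V ⇒ p V V ⇒ p V V V ⇒ p a V V ⇒ p a a V ⇒ p a a a
  N0 ⇒ p V ⇒ p V V ⇒ p a V ⇒ p a V V ⇒ p a a V ⇒ p a a a

p a a a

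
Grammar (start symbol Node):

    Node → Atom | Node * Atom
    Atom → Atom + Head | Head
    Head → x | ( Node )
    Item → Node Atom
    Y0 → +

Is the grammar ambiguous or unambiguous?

Only Node, Atom, Head are reachable from Node; ignoring the rest: The grammar is stratified — Node handles '*' (left-recursive), Atom handles '+', Head atoms. Each operator has a fixed associativity and precedence level, so every string has one parse.

Unambiguous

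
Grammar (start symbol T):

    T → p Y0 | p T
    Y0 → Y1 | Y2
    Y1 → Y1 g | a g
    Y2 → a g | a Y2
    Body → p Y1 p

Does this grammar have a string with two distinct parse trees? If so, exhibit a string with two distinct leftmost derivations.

Witness: p a g

Derivation 1: T ⇒ p Y0 ⇒ p Y1 ⇒ p a g
Derivation 2: T ⇒ p Y0 ⇒ p Y2 ⇒ p a g

Two distinct leftmost derivations for the same string.

Ambiguous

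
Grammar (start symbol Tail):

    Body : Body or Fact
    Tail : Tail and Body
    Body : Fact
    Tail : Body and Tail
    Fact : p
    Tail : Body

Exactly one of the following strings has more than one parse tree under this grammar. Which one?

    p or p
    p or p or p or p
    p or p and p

p or p and p

p or p: 1 tree
p or p or p or p: 1 tree
p or p and p: 2 trees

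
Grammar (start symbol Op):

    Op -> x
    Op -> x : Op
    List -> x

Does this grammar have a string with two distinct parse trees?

Unambiguous

(List is unreachable from Op, so its rules don't affect L(Op).) The reachable grammar is A → atom sep A | atom. Each atom is followed by either the separator (recurse) or end-of-string (stop) — no choice point.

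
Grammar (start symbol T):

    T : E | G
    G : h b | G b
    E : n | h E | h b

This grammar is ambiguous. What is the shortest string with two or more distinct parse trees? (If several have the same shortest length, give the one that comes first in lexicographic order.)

length 1: no string has ≥2 trees
length 2: h b has 2 parse trees

Two derivations of h b:
  T ⇒ E ⇒ h b
  T ⇒ G ⇒ h b

h b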